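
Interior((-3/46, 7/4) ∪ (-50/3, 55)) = (-50/3, 55)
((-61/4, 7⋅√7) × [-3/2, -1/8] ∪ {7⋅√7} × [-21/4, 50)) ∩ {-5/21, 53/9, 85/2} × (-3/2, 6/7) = {-5/21, 53/9} × (-3/2, -1/8]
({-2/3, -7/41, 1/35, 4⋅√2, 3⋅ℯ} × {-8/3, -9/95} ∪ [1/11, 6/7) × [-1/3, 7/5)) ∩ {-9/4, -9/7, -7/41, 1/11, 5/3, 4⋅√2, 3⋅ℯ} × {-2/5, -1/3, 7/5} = {1/11} × {-1/3}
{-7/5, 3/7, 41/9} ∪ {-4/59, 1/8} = {-7/5, -4/59, 1/8, 3/7, 41/9}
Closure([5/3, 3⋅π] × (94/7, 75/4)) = [5/3, 3⋅π] × [94/7, 75/4]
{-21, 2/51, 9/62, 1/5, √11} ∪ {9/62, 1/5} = {-21, 2/51, 9/62, 1/5, √11}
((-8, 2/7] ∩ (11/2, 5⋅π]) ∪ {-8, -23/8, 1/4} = {-8, -23/8, 1/4}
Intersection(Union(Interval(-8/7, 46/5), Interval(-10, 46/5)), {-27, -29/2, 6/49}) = {6/49}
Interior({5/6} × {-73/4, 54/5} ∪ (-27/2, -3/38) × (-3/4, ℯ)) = (-27/2, -3/38) × (-3/4, ℯ)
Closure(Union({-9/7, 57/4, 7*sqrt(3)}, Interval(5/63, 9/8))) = Union({-9/7, 57/4, 7*sqrt(3)}, Interval(5/63, 9/8))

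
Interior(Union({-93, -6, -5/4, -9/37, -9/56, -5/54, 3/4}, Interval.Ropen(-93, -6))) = Interval.open(-93, -6)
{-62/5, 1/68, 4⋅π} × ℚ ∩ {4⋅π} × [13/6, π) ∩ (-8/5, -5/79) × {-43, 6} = ∅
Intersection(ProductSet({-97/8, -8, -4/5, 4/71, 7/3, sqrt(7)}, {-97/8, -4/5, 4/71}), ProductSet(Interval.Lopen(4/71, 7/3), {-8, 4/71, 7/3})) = ProductSet({7/3}, {4/71})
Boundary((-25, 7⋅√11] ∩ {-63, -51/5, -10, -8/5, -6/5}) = {-51/5, -10, -8/5, -6/5}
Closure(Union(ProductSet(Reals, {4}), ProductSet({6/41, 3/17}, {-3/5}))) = Union(ProductSet({6/41, 3/17}, {-3/5}), ProductSet(Reals, {4}))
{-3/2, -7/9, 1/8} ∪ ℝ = ℝ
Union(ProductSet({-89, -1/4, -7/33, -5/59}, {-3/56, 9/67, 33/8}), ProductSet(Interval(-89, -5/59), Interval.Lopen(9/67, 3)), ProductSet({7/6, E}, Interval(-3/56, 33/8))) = Union(ProductSet({7/6, E}, Interval(-3/56, 33/8)), ProductSet({-89, -1/4, -7/33, -5/59}, {-3/56, 9/67, 33/8}), ProductSet(Interval(-89, -5/59), Interval.Lopen(9/67, 3)))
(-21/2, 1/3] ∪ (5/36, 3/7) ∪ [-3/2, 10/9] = (-21/2, 10/9]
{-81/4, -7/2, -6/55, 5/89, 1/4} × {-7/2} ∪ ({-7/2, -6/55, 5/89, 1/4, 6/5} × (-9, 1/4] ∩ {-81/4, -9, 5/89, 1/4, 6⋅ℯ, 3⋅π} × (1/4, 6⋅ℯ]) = {-81/4, -7/2, -6/55, 5/89, 1/4} × {-7/2}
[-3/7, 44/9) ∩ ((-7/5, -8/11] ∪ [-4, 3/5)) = [-3/7, 3/5)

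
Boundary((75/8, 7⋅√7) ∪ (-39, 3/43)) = {-39, 3/43, 75/8, 7⋅√7}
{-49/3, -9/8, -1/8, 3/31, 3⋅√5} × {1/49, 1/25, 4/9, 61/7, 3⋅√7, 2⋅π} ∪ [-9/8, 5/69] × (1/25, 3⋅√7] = ([-9/8, 5/69] × (1/25, 3⋅√7]) ∪ ({-49/3, -9/8, -1/8, 3/31, 3⋅√5} × {1/49, 1/25, 4/9, 61/7, 3⋅√7, 2⋅π})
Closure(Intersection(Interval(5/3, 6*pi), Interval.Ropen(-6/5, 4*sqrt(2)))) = Interval(5/3, 4*sqrt(2))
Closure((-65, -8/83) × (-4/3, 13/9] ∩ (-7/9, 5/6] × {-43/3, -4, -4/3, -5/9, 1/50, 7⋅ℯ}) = [-7/9, -8/83] × {-5/9, 1/50}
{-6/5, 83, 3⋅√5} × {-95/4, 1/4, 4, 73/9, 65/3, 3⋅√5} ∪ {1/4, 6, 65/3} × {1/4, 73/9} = ({1/4, 6, 65/3} × {1/4, 73/9}) ∪ ({-6/5, 83, 3⋅√5} × {-95/4, 1/4, 4, 73/9, 65/3, 3⋅√5})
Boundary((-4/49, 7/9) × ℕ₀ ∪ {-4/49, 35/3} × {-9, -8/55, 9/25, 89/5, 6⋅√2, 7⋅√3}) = ([-4/49, 7/9] × ℕ₀) ∪ ({-4/49, 35/3} × {-9, -8/55, 9/25, 89/5, 6⋅√2, 7⋅√3})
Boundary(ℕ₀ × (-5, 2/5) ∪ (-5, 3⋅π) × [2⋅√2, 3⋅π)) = (ℕ₀ × [-5, 2/5]) ∪ ({-5, 3⋅π} × [2⋅√2, 3⋅π]) ∪ ([-5, 3⋅π] × {2⋅√2, 3⋅π})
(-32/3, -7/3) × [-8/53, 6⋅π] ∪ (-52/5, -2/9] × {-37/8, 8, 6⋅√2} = ((-32/3, -7/3) × [-8/53, 6⋅π]) ∪ ((-52/5, -2/9] × {-37/8, 8, 6⋅√2})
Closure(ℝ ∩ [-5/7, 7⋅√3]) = [-5/7, 7⋅√3]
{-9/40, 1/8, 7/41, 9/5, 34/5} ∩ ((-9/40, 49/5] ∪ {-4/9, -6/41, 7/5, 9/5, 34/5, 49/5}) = {1/8, 7/41, 9/5, 34/5}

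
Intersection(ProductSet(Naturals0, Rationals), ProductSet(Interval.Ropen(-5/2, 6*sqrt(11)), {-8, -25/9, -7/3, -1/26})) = ProductSet(Range(0, 20, 1), {-8, -25/9, -7/3, -1/26})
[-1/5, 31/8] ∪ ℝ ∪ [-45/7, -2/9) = (-∞, ∞)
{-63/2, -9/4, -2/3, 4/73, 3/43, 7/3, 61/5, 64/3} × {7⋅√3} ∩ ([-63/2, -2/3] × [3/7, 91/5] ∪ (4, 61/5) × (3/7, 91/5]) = {-63/2, -9/4, -2/3} × {7⋅√3}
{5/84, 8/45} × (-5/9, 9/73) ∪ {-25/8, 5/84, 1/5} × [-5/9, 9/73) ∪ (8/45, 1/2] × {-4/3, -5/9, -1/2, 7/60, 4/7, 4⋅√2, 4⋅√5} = ({5/84, 8/45} × (-5/9, 9/73)) ∪ ({-25/8, 5/84, 1/5} × [-5/9, 9/73)) ∪ ((8/45, 1/2] × {-4/3, -5/9, -1/2, 7/60, 4/7, 4⋅√2, 4⋅√5})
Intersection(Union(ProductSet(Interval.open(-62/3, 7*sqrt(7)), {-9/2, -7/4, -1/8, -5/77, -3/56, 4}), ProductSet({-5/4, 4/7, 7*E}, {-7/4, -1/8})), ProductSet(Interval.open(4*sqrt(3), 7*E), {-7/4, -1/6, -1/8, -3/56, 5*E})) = ProductSet(Interval.open(4*sqrt(3), 7*sqrt(7)), {-7/4, -1/8, -3/56})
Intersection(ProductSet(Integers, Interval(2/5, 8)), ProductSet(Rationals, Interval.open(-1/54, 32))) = ProductSet(Integers, Interval(2/5, 8))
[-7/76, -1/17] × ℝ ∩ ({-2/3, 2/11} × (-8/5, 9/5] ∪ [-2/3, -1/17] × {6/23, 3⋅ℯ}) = [-7/76, -1/17] × {6/23, 3⋅ℯ}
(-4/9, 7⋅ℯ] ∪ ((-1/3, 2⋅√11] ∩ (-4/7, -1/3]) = (-4/9, 7⋅ℯ]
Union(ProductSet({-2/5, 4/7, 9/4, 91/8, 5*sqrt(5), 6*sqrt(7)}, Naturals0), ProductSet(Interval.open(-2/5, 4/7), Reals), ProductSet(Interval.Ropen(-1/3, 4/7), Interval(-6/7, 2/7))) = Union(ProductSet({-2/5, 4/7, 9/4, 91/8, 5*sqrt(5), 6*sqrt(7)}, Naturals0), ProductSet(Interval.open(-2/5, 4/7), Reals))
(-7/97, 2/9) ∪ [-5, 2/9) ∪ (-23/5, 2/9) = [-5, 2/9)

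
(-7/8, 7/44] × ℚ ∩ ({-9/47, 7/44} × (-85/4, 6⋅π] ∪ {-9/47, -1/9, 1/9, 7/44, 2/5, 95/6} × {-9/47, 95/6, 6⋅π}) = ({-9/47, -1/9, 1/9, 7/44} × {-9/47, 95/6}) ∪ ({-9/47, 7/44} × (ℚ ∩ (-85/4, 6⋅π]))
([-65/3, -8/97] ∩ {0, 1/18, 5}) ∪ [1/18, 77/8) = [1/18, 77/8)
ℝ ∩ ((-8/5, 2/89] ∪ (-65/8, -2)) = (-65/8, -2) ∪ (-8/5, 2/89]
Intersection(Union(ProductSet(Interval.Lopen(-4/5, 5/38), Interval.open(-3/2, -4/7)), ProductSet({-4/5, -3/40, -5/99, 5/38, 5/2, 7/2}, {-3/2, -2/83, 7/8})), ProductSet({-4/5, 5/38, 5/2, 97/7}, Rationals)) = Union(ProductSet({5/38}, Intersection(Interval.open(-3/2, -4/7), Rationals)), ProductSet({-4/5, 5/38, 5/2}, {-3/2, -2/83, 7/8}))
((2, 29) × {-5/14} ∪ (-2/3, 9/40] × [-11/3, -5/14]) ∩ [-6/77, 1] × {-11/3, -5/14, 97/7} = [-6/77, 9/40] × {-11/3, -5/14}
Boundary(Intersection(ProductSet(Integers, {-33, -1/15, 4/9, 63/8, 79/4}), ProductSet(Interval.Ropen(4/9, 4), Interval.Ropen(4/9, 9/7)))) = ProductSet(Range(1, 4, 1), {4/9})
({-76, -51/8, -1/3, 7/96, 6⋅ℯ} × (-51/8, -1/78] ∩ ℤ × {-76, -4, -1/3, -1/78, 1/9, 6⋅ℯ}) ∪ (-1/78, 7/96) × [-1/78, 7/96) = ({-76} × {-4, -1/3, -1/78}) ∪ ((-1/78, 7/96) × [-1/78, 7/96))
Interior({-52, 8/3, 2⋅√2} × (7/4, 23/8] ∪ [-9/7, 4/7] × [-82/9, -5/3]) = (-9/7, 4/7) × (-82/9, -5/3)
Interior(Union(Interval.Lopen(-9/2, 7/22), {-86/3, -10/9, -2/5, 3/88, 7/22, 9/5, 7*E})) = Interval.open(-9/2, 7/22)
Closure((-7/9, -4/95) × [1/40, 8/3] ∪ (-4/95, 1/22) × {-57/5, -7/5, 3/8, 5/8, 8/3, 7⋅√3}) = ([-7/9, -4/95] × [1/40, 8/3]) ∪ ([-4/95, 1/22] × {-57/5, -7/5, 3/8, 5/8, 8/3, 7⋅√3})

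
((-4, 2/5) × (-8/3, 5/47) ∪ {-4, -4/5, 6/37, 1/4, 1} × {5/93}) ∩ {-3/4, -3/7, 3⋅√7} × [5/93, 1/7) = {-3/4, -3/7} × [5/93, 5/47)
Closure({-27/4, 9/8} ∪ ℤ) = ℤ ∪ {-27/4, 9/8}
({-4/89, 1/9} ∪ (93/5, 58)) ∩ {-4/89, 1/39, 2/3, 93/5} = {-4/89}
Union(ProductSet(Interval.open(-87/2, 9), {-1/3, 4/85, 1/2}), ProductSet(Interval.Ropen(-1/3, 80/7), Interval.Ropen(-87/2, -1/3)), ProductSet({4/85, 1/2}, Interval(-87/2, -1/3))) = Union(ProductSet({4/85, 1/2}, Interval(-87/2, -1/3)), ProductSet(Interval.open(-87/2, 9), {-1/3, 4/85, 1/2}), ProductSet(Interval.Ropen(-1/3, 80/7), Interval.Ropen(-87/2, -1/3)))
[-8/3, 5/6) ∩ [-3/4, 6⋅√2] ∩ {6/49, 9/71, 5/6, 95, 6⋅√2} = {6/49, 9/71}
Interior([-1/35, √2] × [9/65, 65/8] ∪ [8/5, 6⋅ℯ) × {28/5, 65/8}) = (-1/35, √2) × (9/65, 65/8)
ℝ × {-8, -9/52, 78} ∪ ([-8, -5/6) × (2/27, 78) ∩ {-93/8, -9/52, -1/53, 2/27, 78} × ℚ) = ℝ × {-8, -9/52, 78}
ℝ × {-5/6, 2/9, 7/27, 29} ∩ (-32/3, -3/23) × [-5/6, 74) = (-32/3, -3/23) × {-5/6, 2/9, 7/27, 29}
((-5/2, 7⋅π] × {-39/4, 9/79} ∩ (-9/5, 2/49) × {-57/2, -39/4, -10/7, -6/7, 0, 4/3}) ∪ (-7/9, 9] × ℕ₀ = ((-7/9, 9] × ℕ₀) ∪ ((-9/5, 2/49) × {-39/4})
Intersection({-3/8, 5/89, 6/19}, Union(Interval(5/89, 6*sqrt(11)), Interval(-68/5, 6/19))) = {-3/8, 5/89, 6/19}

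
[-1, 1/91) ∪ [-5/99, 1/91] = [-1, 1/91]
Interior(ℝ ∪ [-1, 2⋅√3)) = (-∞, ∞)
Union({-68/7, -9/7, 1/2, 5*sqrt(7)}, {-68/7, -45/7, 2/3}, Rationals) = Union({5*sqrt(7)}, Rationals)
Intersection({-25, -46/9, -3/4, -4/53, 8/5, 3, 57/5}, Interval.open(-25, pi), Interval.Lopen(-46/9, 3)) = {-3/4, -4/53, 8/5, 3}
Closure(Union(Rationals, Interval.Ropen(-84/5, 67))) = Union(Interval(-oo, oo), Rationals)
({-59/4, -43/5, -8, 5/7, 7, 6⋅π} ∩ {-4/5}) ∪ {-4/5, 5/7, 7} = {-4/5, 5/7, 7}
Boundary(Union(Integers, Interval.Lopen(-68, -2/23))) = Union(Complement(Integers, Interval.open(-68, -2/23)), {-2/23})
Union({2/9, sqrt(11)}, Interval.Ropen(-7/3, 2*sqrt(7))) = Interval.Ropen(-7/3, 2*sqrt(7))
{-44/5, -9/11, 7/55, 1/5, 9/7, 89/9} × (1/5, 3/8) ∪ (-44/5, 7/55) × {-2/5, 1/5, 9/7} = ((-44/5, 7/55) × {-2/5, 1/5, 9/7}) ∪ ({-44/5, -9/11, 7/55, 1/5, 9/7, 89/9} × (1/5, 3/8))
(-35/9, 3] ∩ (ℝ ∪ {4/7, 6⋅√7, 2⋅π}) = (-35/9, 3]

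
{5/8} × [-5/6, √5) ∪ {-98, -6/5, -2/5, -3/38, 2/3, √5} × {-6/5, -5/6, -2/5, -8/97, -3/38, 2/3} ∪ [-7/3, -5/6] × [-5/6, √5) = (([-7/3, -5/6] ∪ {5/8}) × [-5/6, √5)) ∪ ({-98, -6/5, -2/5, -3/38, 2/3, √5} × {-6/5, -5/6, -2/5, -8/97, -3/38, 2/3})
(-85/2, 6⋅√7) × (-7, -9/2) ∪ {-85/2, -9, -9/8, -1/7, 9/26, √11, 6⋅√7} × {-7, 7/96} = ((-85/2, 6⋅√7) × (-7, -9/2)) ∪ ({-85/2, -9, -9/8, -1/7, 9/26, √11, 6⋅√7} × {-7, 7/96})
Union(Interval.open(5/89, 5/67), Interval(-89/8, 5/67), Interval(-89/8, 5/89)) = Interval(-89/8, 5/67)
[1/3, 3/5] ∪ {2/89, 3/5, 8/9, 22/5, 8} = {2/89, 8/9, 22/5, 8} ∪ [1/3, 3/5]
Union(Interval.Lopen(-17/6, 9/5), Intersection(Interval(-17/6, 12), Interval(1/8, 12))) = Interval.Lopen(-17/6, 12)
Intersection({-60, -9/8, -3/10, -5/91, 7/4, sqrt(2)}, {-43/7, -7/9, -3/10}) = {-3/10}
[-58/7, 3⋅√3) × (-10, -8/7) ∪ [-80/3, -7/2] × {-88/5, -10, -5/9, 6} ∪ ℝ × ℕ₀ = (ℝ × ℕ₀) ∪ ([-80/3, -7/2] × {-88/5, -10, -5/9, 6}) ∪ ([-58/7, 3⋅√3) × (-10, -8/7))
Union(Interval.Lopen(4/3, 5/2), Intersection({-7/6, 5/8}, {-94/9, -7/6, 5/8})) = Union({-7/6, 5/8}, Interval.Lopen(4/3, 5/2))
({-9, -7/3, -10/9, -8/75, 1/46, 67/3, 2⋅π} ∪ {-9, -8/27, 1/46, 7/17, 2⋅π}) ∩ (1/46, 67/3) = {7/17, 2⋅π}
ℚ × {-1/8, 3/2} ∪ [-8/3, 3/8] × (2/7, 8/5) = (ℚ × {-1/8, 3/2}) ∪ ([-8/3, 3/8] × (2/7, 8/5))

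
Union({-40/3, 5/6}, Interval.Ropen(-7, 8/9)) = Union({-40/3}, Interval.Ropen(-7, 8/9))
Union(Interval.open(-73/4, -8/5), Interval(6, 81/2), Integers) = Union(Integers, Interval.open(-73/4, -8/5), Interval(6, 81/2))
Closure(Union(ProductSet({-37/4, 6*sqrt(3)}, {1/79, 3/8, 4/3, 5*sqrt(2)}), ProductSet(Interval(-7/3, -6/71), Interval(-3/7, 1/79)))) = Union(ProductSet({-37/4, 6*sqrt(3)}, {1/79, 3/8, 4/3, 5*sqrt(2)}), ProductSet(Interval(-7/3, -6/71), Interval(-3/7, 1/79)))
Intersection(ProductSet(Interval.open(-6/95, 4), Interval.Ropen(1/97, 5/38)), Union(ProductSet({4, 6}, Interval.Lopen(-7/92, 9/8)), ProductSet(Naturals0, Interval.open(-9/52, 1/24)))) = ProductSet(Range(0, 4, 1), Interval.Ropen(1/97, 1/24))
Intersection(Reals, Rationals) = Rationals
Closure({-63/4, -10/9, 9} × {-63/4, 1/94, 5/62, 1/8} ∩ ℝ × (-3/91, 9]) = {-63/4, -10/9, 9} × {1/94, 5/62, 1/8}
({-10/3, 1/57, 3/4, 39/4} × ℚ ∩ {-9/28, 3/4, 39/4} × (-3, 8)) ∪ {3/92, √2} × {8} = ({3/92, √2} × {8}) ∪ ({3/4, 39/4} × (ℚ ∩ (-3, 8)))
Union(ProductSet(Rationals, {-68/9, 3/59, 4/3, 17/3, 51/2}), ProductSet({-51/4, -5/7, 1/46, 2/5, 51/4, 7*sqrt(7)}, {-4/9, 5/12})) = Union(ProductSet({-51/4, -5/7, 1/46, 2/5, 51/4, 7*sqrt(7)}, {-4/9, 5/12}), ProductSet(Rationals, {-68/9, 3/59, 4/3, 17/3, 51/2}))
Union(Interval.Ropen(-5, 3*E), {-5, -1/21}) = Interval.Ropen(-5, 3*E)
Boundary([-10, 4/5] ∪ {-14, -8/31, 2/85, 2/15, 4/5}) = {-14, -10, 4/5}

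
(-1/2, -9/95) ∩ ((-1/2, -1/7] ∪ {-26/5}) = (-1/2, -1/7]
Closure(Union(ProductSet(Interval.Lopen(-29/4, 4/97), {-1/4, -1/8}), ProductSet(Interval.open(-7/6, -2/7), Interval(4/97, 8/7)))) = Union(ProductSet(Interval(-29/4, 4/97), {-1/4, -1/8}), ProductSet(Interval(-7/6, -2/7), Interval(4/97, 8/7)))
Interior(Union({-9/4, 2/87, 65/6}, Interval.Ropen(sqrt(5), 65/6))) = Interval.open(sqrt(5), 65/6)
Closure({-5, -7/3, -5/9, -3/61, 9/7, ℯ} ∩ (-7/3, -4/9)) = {-5/9}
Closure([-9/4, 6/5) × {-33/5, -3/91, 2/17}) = [-9/4, 6/5] × {-33/5, -3/91, 2/17}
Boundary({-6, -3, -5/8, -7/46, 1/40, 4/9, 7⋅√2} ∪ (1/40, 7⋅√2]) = {-6, -3, -5/8, -7/46, 1/40, 7⋅√2}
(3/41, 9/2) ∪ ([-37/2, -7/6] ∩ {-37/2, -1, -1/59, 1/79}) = {-37/2} ∪ (3/41, 9/2)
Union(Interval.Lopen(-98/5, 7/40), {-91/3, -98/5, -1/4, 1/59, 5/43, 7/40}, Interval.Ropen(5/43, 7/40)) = Union({-91/3}, Interval(-98/5, 7/40))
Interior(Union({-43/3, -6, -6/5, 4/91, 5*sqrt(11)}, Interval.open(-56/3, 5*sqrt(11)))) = Interval.open(-56/3, 5*sqrt(11))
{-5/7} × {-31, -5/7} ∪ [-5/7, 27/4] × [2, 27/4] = ({-5/7} × {-31, -5/7}) ∪ ([-5/7, 27/4] × [2, 27/4])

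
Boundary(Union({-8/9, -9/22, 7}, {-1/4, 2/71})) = {-8/9, -9/22, -1/4, 2/71, 7}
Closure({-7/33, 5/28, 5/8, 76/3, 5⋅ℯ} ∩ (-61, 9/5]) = {-7/33, 5/28, 5/8}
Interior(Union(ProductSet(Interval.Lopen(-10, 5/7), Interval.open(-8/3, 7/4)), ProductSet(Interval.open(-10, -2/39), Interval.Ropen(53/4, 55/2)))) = Union(ProductSet(Interval.open(-10, -2/39), Interval.open(53/4, 55/2)), ProductSet(Interval.open(-10, 5/7), Interval.open(-8/3, 7/4)))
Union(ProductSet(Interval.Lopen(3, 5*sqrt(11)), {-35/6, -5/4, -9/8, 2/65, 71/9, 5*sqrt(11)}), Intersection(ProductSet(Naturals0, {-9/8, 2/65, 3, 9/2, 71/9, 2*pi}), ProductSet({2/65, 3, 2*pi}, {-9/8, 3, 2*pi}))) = Union(ProductSet({3}, {-9/8, 3, 2*pi}), ProductSet(Interval.Lopen(3, 5*sqrt(11)), {-35/6, -5/4, -9/8, 2/65, 71/9, 5*sqrt(11)}))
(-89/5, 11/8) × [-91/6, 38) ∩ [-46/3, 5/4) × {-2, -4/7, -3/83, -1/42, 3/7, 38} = [-46/3, 5/4) × {-2, -4/7, -3/83, -1/42, 3/7}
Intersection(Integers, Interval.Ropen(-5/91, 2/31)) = Range(0, 1, 1)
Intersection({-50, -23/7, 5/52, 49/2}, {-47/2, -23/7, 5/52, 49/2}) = {-23/7, 5/52, 49/2}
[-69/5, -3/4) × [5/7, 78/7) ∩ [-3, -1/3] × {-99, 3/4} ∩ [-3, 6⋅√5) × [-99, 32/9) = [-3, -3/4) × {3/4}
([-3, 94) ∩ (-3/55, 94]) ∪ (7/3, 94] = (-3/55, 94]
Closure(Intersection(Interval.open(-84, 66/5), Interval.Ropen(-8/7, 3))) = Interval(-8/7, 3)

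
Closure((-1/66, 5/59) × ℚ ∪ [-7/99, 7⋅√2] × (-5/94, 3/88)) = ((-1/66, 5/59) × ℚ) ∪ ([-7/99, 7⋅√2] × [-5/94, 3/88]) ∪ ([-1/66, 5/59] × ((-∞, -5/94] ∪ [3/88, ∞)))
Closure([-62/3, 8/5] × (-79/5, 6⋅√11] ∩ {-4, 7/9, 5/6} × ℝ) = {-4, 7/9, 5/6} × [-79/5, 6⋅√11]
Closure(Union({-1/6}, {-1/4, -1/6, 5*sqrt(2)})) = {-1/4, -1/6, 5*sqrt(2)}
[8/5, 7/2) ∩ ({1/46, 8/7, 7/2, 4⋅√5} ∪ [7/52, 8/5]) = {8/5}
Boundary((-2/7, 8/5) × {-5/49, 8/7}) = [-2/7, 8/5] × {-5/49, 8/7}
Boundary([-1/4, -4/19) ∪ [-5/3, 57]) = {-5/3, 57}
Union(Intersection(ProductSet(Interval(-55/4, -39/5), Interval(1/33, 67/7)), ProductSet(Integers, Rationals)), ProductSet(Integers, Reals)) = ProductSet(Integers, Reals)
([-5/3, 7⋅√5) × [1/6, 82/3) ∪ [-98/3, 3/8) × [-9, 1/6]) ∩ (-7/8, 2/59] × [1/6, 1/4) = (-7/8, 2/59] × [1/6, 1/4)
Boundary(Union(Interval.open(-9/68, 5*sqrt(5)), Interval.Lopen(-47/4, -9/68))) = {-47/4, 5*sqrt(5)}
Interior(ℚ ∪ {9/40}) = ∅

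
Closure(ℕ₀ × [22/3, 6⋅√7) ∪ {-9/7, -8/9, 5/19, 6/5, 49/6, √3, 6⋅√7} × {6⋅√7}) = (ℕ₀ × [22/3, 6⋅√7]) ∪ ({-9/7, -8/9, 5/19, 6/5, 49/6, √3, 6⋅√7} × {6⋅√7})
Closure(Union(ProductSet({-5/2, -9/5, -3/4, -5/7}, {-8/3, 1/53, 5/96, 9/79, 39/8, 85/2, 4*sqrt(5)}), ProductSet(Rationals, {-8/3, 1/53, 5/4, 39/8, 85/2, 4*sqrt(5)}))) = Union(ProductSet({-5/2, -9/5, -3/4, -5/7}, {-8/3, 1/53, 5/96, 9/79, 39/8, 85/2, 4*sqrt(5)}), ProductSet(Reals, {-8/3, 1/53, 5/4, 39/8, 85/2, 4*sqrt(5)}))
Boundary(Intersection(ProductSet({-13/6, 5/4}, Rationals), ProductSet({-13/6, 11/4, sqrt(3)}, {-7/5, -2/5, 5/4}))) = ProductSet({-13/6}, {-7/5, -2/5, 5/4})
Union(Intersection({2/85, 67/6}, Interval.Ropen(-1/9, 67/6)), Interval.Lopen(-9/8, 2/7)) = Interval.Lopen(-9/8, 2/7)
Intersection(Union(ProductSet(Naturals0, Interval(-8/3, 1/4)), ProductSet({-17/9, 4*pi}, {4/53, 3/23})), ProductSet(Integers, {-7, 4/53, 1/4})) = ProductSet(Naturals0, {4/53, 1/4})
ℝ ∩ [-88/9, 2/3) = [-88/9, 2/3)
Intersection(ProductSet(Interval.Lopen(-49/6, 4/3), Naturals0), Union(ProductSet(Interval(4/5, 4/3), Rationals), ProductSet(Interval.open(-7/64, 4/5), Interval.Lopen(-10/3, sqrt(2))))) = Union(ProductSet(Interval.open(-7/64, 4/5), Range(0, 2, 1)), ProductSet(Interval(4/5, 4/3), Naturals0))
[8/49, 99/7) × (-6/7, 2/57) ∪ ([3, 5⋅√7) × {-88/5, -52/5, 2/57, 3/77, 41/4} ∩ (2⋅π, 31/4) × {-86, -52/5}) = ((2⋅π, 31/4) × {-52/5}) ∪ ([8/49, 99/7) × (-6/7, 2/57))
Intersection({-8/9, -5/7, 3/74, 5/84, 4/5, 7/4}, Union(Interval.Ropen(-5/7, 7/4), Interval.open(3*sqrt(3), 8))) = {-5/7, 3/74, 5/84, 4/5}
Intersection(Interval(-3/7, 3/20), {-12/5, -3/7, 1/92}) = {-3/7, 1/92}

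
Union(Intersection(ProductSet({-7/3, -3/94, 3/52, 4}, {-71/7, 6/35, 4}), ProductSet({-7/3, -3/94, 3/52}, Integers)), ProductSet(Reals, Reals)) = ProductSet(Reals, Reals)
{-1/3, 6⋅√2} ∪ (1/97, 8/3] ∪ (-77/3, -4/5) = (-77/3, -4/5) ∪ {-1/3, 6⋅√2} ∪ (1/97, 8/3]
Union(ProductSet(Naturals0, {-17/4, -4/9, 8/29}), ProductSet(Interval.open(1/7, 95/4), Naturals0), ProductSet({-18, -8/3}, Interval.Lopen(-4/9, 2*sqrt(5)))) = Union(ProductSet({-18, -8/3}, Interval.Lopen(-4/9, 2*sqrt(5))), ProductSet(Interval.open(1/7, 95/4), Naturals0), ProductSet(Naturals0, {-17/4, -4/9, 8/29}))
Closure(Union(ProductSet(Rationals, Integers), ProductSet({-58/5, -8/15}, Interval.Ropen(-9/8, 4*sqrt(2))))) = Union(ProductSet({-58/5, -8/15}, Interval(-9/8, 4*sqrt(2))), ProductSet(Reals, Integers))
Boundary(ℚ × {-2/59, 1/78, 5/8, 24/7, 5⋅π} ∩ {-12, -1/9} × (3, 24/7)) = ∅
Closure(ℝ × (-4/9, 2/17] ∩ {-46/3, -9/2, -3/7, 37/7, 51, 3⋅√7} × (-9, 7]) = {-46/3, -9/2, -3/7, 37/7, 51, 3⋅√7} × [-4/9, 2/17]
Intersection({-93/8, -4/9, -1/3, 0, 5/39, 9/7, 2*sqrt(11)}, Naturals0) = {0}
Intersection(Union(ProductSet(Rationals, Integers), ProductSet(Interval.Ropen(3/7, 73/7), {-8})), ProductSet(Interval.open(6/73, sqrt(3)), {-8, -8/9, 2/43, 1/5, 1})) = Union(ProductSet(Intersection(Interval.open(6/73, sqrt(3)), Rationals), {-8, 1}), ProductSet(Interval.Ropen(3/7, sqrt(3)), {-8}))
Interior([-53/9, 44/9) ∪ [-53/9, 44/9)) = (-53/9, 44/9)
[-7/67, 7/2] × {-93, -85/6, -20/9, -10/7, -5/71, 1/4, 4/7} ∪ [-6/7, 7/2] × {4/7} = ([-6/7, 7/2] × {4/7}) ∪ ([-7/67, 7/2] × {-93, -85/6, -20/9, -10/7, -5/71, 1/4, 4/7})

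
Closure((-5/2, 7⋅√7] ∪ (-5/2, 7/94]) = [-5/2, 7⋅√7]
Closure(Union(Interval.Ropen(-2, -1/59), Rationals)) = Union(Interval(-oo, oo), Rationals)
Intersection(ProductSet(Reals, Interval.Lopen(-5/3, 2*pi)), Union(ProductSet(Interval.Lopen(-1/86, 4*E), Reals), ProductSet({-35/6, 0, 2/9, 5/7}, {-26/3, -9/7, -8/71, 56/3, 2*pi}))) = Union(ProductSet({-35/6, 0, 2/9, 5/7}, {-9/7, -8/71, 2*pi}), ProductSet(Interval.Lopen(-1/86, 4*E), Interval.Lopen(-5/3, 2*pi)))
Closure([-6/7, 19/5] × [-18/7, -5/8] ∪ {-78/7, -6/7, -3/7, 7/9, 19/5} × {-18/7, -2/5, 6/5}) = ({-78/7, -6/7, -3/7, 7/9, 19/5} × {-18/7, -2/5, 6/5}) ∪ ([-6/7, 19/5] × [-18/7, -5/8])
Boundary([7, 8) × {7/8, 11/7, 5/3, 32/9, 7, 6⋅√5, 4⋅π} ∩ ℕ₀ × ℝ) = {7} × {7/8, 11/7, 5/3, 32/9, 7, 6⋅√5, 4⋅π}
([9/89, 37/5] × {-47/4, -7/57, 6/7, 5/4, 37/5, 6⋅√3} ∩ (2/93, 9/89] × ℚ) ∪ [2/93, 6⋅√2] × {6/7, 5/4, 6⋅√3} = ({9/89} × {-47/4, -7/57, 6/7, 5/4, 37/5}) ∪ ([2/93, 6⋅√2] × {6/7, 5/4, 6⋅√3})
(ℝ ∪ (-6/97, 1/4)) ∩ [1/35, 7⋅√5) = [1/35, 7⋅√5)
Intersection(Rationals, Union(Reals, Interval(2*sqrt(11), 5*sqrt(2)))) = Intersection(Interval(-oo, oo), Rationals)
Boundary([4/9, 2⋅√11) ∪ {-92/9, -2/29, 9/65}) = {-92/9, -2/29, 9/65, 4/9, 2⋅√11}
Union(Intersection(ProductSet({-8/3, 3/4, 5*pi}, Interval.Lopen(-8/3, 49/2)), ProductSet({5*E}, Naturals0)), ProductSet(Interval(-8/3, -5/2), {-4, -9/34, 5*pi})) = ProductSet(Interval(-8/3, -5/2), {-4, -9/34, 5*pi})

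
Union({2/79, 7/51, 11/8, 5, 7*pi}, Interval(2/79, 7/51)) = Union({11/8, 5, 7*pi}, Interval(2/79, 7/51))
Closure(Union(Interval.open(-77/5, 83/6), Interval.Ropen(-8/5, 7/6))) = Interval(-77/5, 83/6)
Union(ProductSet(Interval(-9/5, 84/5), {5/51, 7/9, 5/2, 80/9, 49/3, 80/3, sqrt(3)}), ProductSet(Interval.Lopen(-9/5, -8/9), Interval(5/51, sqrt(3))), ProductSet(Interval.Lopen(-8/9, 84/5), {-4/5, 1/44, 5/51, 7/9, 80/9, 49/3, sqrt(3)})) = Union(ProductSet(Interval.Lopen(-9/5, -8/9), Interval(5/51, sqrt(3))), ProductSet(Interval(-9/5, 84/5), {5/51, 7/9, 5/2, 80/9, 49/3, 80/3, sqrt(3)}), ProductSet(Interval.Lopen(-8/9, 84/5), {-4/5, 1/44, 5/51, 7/9, 80/9, 49/3, sqrt(3)}))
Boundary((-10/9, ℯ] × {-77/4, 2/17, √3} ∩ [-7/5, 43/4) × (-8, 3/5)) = [-10/9, ℯ] × {2/17}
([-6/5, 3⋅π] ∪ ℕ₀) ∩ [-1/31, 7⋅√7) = [-1/31, 3⋅π] ∪ {0, 1, …, 18}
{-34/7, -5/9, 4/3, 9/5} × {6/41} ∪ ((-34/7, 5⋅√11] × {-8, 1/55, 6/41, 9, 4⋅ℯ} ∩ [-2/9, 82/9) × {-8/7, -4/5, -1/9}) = {-34/7, -5/9, 4/3, 9/5} × {6/41}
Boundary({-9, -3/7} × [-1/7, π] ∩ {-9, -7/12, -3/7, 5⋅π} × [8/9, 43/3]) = {-9, -3/7} × [8/9, π]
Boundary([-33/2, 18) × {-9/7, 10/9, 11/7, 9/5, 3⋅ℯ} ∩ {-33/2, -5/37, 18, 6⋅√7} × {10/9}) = {-33/2, -5/37, 6⋅√7} × {10/9}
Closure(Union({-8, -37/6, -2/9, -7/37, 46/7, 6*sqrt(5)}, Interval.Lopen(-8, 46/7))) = Union({6*sqrt(5)}, Interval(-8, 46/7))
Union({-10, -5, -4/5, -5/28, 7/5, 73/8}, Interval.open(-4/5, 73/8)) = Union({-10, -5}, Interval(-4/5, 73/8))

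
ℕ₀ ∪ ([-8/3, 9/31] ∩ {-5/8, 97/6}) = {-5/8} ∪ ℕ₀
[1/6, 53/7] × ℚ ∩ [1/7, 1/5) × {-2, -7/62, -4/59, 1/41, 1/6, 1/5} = [1/6, 1/5) × {-2, -7/62, -4/59, 1/41, 1/6, 1/5}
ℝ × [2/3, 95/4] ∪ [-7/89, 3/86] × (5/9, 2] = (ℝ × [2/3, 95/4]) ∪ ([-7/89, 3/86] × (5/9, 2])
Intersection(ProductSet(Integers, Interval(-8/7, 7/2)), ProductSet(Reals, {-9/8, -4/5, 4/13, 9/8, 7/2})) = ProductSet(Integers, {-9/8, -4/5, 4/13, 9/8, 7/2})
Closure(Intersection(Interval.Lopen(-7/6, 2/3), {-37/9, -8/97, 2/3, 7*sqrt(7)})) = {-8/97, 2/3}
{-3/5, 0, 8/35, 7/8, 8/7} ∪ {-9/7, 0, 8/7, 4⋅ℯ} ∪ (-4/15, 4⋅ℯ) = {-9/7, -3/5} ∪ (-4/15, 4⋅ℯ]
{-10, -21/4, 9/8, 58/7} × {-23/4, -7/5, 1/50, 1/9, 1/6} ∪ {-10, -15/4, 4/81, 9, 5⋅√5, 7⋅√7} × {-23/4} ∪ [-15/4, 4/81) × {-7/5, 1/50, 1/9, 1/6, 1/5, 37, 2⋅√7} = ({-10, -21/4, 9/8, 58/7} × {-23/4, -7/5, 1/50, 1/9, 1/6}) ∪ ({-10, -15/4, 4/81, 9, 5⋅√5, 7⋅√7} × {-23/4}) ∪ ([-15/4, 4/81) × {-7/5, 1/50, 1/9, 1/6, 1/5, 37, 2⋅√7})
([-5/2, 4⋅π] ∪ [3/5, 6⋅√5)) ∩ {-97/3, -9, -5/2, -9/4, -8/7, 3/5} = {-5/2, -9/4, -8/7, 3/5}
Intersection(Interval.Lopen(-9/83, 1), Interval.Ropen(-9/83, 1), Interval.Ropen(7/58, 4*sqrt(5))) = Interval.Ropen(7/58, 1)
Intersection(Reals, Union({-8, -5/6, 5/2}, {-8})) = {-8, -5/6, 5/2}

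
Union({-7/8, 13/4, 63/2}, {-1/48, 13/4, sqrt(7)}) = {-7/8, -1/48, 13/4, 63/2, sqrt(7)}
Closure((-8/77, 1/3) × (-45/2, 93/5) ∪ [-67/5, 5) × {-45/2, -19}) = ({-8/77, 1/3} × [-45/2, 93/5]) ∪ ([-67/5, 5] × {-45/2, -19}) ∪ ([-8/77, 1/3] × {-45/2, 93/5}) ∪ ((-8/77, 1/3) × (-45/2, 93/5))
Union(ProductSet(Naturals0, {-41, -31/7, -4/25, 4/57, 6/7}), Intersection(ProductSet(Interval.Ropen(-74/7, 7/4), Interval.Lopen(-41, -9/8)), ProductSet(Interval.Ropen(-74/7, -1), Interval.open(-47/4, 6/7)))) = Union(ProductSet(Interval.Ropen(-74/7, -1), Interval.Lopen(-47/4, -9/8)), ProductSet(Naturals0, {-41, -31/7, -4/25, 4/57, 6/7}))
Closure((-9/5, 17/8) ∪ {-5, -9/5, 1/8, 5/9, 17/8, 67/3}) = {-5, 67/3} ∪ [-9/5, 17/8]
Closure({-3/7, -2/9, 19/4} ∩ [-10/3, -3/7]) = {-3/7}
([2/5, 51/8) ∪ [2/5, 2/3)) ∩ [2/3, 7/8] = [2/3, 7/8]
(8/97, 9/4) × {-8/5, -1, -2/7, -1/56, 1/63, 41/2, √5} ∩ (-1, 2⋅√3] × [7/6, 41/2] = (8/97, 9/4) × {41/2, √5}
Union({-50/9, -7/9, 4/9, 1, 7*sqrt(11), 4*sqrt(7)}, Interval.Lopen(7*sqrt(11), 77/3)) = Union({-50/9, -7/9, 4/9, 1, 4*sqrt(7)}, Interval(7*sqrt(11), 77/3))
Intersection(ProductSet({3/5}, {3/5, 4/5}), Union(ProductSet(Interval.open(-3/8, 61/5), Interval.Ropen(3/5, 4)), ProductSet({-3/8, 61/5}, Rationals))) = ProductSet({3/5}, {3/5, 4/5})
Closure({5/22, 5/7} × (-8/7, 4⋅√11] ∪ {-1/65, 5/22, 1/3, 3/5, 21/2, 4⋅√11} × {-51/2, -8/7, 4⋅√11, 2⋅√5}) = ({5/22, 5/7} × [-8/7, 4⋅√11]) ∪ ({-1/65, 5/22, 1/3, 3/5, 21/2, 4⋅√11} × {-51/2, -8/7, 4⋅√11, 2⋅√5})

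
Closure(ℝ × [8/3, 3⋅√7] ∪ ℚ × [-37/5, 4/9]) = ℝ × ([-37/5, 4/9] ∪ [8/3, 3⋅√7])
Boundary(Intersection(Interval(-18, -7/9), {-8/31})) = EmptySet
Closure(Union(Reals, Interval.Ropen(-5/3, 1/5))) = Interval(-oo, oo)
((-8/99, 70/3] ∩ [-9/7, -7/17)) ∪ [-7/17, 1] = [-7/17, 1]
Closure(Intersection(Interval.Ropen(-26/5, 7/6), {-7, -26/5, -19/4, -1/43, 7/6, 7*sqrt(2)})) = {-26/5, -19/4, -1/43}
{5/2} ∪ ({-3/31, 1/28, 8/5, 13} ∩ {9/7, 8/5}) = {8/5, 5/2}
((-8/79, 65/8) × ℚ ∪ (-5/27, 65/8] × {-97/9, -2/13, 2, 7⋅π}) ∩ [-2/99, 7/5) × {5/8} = [-2/99, 7/5) × {5/8}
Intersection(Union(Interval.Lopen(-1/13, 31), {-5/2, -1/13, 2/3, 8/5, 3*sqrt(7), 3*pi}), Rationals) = Union({-5/2}, Intersection(Interval(-1/13, 31), Rationals))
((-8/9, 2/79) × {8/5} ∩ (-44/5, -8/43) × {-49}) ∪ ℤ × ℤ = ℤ × ℤ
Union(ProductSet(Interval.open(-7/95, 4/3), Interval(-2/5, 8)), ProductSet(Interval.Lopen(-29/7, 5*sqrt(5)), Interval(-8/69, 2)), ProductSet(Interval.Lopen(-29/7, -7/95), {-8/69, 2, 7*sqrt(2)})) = Union(ProductSet(Interval.Lopen(-29/7, -7/95), {-8/69, 2, 7*sqrt(2)}), ProductSet(Interval.Lopen(-29/7, 5*sqrt(5)), Interval(-8/69, 2)), ProductSet(Interval.open(-7/95, 4/3), Interval(-2/5, 8)))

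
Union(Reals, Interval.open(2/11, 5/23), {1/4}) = Interval(-oo, oo)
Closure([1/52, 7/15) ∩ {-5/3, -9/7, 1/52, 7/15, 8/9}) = {1/52}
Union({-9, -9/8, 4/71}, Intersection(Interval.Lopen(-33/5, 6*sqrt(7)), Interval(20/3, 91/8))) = Union({-9, -9/8, 4/71}, Interval(20/3, 91/8))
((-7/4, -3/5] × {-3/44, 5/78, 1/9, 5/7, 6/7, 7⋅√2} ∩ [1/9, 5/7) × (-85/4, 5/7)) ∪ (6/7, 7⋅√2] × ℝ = (6/7, 7⋅√2] × ℝ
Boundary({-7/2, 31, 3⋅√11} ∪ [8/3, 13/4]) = {-7/2, 8/3, 13/4, 31, 3⋅√11}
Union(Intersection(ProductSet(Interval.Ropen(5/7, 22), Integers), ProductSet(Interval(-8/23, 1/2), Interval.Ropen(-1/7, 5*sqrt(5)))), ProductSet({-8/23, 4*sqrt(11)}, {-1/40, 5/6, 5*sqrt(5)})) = ProductSet({-8/23, 4*sqrt(11)}, {-1/40, 5/6, 5*sqrt(5)})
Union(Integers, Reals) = Reals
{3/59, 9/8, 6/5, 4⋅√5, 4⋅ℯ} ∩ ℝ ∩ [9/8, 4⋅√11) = {9/8, 6/5, 4⋅√5, 4⋅ℯ}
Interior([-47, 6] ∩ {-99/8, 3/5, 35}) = ∅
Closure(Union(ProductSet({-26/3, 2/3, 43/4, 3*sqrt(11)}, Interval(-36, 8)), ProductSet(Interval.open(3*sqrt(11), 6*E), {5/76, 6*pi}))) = Union(ProductSet({-26/3, 2/3, 43/4, 3*sqrt(11)}, Interval(-36, 8)), ProductSet(Interval(3*sqrt(11), 6*E), {5/76, 6*pi}))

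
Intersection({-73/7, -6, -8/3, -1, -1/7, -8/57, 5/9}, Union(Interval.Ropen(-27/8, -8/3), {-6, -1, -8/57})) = {-6, -1, -8/57}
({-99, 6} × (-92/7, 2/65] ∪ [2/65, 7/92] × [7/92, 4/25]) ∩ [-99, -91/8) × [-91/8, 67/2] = {-99} × [-91/8, 2/65]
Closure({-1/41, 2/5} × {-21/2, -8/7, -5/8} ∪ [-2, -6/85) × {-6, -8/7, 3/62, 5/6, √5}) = ({-1/41, 2/5} × {-21/2, -8/7, -5/8}) ∪ ([-2, -6/85] × {-6, -8/7, 3/62, 5/6, √5})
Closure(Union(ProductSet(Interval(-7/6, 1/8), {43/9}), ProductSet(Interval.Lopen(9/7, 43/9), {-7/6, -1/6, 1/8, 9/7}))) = Union(ProductSet(Interval(-7/6, 1/8), {43/9}), ProductSet(Interval(9/7, 43/9), {-7/6, -1/6, 1/8, 9/7}))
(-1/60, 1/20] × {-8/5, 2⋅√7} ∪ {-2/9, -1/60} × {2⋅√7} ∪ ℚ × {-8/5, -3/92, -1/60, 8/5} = (ℚ × {-8/5, -3/92, -1/60, 8/5}) ∪ ({-2/9, -1/60} × {2⋅√7}) ∪ ((-1/60, 1/20] × {-8/5, 2⋅√7})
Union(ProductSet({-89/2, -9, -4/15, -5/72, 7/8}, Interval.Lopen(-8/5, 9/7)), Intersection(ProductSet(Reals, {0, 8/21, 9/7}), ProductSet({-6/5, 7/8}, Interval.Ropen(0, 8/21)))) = Union(ProductSet({-6/5, 7/8}, {0}), ProductSet({-89/2, -9, -4/15, -5/72, 7/8}, Interval.Lopen(-8/5, 9/7)))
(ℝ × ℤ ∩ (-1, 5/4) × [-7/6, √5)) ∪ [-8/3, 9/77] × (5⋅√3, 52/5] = ((-1, 5/4) × {-1, 0, 1, 2}) ∪ ([-8/3, 9/77] × (5⋅√3, 52/5])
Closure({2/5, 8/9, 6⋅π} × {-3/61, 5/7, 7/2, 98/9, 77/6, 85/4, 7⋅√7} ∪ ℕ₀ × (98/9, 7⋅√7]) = (ℕ₀ × [98/9, 7⋅√7]) ∪ ({2/5, 8/9, 6⋅π} × {-3/61, 5/7, 7/2, 98/9, 77/6, 85/4, 7⋅√7})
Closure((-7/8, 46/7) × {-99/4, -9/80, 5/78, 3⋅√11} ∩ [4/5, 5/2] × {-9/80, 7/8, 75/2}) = [4/5, 5/2] × {-9/80}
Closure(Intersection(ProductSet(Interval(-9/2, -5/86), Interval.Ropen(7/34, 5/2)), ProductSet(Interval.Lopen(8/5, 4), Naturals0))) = EmptySet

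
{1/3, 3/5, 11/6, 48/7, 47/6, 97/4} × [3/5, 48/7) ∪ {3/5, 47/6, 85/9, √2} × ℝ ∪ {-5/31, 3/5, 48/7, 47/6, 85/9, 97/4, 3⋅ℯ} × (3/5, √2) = ({3/5, 47/6, 85/9, √2} × ℝ) ∪ ({1/3, 3/5, 11/6, 48/7, 47/6, 97/4} × [3/5, 48/7)) ∪ ({-5/31, 3/5, 48/7, 47/6, 85/9, 97/4, 3⋅ℯ} × (3/5, √2))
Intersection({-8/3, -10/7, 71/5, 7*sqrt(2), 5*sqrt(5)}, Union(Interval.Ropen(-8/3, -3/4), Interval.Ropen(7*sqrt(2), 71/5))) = {-8/3, -10/7, 7*sqrt(2), 5*sqrt(5)}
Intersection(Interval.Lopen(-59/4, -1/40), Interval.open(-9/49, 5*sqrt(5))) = Interval.Lopen(-9/49, -1/40)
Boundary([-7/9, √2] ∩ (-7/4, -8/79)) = {-7/9, -8/79}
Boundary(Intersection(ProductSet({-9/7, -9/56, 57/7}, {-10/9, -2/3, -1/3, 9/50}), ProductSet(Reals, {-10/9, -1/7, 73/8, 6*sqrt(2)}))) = ProductSet({-9/7, -9/56, 57/7}, {-10/9})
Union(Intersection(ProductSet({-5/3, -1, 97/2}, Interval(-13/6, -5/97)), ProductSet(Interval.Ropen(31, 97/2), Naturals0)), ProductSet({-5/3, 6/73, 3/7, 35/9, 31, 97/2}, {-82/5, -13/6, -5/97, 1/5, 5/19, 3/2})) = ProductSet({-5/3, 6/73, 3/7, 35/9, 31, 97/2}, {-82/5, -13/6, -5/97, 1/5, 5/19, 3/2})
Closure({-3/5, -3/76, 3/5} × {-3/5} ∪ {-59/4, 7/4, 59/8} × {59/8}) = ({-59/4, 7/4, 59/8} × {59/8}) ∪ ({-3/5, -3/76, 3/5} × {-3/5})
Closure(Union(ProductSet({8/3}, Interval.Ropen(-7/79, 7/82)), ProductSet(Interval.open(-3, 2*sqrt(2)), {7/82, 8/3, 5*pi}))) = Union(ProductSet({8/3}, Interval(-7/79, 7/82)), ProductSet(Interval(-3, 2*sqrt(2)), {7/82, 8/3, 5*pi}))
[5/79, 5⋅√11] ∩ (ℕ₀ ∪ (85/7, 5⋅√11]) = {1, 2, …, 16} ∪ (85/7, 5⋅√11]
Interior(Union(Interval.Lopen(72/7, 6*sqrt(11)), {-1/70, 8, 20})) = Interval.open(72/7, 6*sqrt(11))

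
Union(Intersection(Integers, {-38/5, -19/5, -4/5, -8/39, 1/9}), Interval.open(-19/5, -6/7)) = Interval.open(-19/5, -6/7)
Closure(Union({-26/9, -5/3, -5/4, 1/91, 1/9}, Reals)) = Reals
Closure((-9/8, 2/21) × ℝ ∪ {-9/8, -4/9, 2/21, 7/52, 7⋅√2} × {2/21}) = ([-9/8, 2/21] × ℝ) ∪ ({-9/8, -4/9, 2/21, 7/52, 7⋅√2} × {2/21})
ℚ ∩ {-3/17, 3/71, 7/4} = {-3/17, 3/71, 7/4}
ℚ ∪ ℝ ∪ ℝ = ℝ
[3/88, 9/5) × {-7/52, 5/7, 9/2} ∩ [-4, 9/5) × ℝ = [3/88, 9/5) × {-7/52, 5/7, 9/2}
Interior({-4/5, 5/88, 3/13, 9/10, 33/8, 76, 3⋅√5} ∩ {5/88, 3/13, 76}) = ∅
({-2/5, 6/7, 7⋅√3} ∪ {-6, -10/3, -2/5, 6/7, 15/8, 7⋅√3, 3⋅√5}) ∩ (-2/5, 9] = {6/7, 15/8, 3⋅√5}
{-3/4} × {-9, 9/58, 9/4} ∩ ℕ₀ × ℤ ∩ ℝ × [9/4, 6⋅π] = ∅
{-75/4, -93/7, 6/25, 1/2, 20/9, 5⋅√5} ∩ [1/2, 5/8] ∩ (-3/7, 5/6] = {1/2}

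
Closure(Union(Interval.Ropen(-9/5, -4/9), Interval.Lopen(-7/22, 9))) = Union(Interval(-9/5, -4/9), Interval(-7/22, 9))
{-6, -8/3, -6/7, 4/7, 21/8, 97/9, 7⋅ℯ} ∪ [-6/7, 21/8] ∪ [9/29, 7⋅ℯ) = {-6, -8/3} ∪ [-6/7, 7⋅ℯ]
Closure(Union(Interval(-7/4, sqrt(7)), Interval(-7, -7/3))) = Union(Interval(-7, -7/3), Interval(-7/4, sqrt(7)))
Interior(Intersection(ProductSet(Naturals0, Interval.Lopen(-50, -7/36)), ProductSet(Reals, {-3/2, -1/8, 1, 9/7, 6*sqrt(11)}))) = EmptySet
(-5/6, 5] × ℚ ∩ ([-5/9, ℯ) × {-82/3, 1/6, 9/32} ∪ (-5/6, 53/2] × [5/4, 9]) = ([-5/9, ℯ) × {-82/3, 1/6, 9/32}) ∪ ((-5/6, 5] × (ℚ ∩ [5/4, 9]))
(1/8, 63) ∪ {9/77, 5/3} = {9/77} ∪ (1/8, 63)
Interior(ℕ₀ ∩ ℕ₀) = ∅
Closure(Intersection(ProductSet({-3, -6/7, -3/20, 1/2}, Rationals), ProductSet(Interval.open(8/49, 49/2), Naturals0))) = ProductSet({1/2}, Naturals0)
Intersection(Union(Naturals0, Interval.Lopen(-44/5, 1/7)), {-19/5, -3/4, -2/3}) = {-19/5, -3/4, -2/3}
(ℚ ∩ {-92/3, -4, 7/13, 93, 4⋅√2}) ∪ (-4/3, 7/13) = {-92/3, -4, 93} ∪ (-4/3, 7/13]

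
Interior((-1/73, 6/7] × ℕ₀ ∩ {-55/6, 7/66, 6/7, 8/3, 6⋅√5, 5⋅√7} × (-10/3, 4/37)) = ∅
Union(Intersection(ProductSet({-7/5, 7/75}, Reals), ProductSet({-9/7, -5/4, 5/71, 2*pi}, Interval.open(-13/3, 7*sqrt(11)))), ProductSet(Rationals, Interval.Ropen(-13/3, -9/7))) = ProductSet(Rationals, Interval.Ropen(-13/3, -9/7))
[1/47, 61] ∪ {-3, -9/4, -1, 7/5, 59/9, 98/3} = {-3, -9/4, -1} ∪ [1/47, 61]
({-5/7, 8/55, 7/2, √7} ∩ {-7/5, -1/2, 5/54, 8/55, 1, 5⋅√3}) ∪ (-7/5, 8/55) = (-7/5, 8/55]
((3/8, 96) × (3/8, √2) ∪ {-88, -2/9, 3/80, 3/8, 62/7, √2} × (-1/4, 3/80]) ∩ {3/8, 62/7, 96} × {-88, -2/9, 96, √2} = {3/8, 62/7} × {-2/9}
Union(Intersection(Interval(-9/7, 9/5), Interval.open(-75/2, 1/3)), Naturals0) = Union(Interval.Ropen(-9/7, 1/3), Naturals0)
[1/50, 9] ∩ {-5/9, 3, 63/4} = {3}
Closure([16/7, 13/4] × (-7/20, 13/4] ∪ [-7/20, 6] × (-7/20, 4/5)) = ({-7/20, 6} × [-7/20, 4/5]) ∪ ([-7/20, 6] × [-7/20, 4/5)) ∪ ([16/7, 13/4] × [-7/20, 13/4]) ∪ (([-7/20, 16/7] ∪ [13/4, 6]) × {-7/20, 4/5})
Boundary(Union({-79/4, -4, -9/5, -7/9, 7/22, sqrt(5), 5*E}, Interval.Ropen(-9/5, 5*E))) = {-79/4, -4, -9/5, 5*E}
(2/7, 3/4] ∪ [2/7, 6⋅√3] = [2/7, 6⋅√3]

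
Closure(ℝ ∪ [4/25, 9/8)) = (-∞, ∞)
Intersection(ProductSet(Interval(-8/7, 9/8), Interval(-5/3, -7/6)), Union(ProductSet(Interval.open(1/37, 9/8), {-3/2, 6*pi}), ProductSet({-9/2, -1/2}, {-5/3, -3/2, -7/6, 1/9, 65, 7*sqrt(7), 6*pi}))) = Union(ProductSet({-1/2}, {-5/3, -3/2, -7/6}), ProductSet(Interval.open(1/37, 9/8), {-3/2}))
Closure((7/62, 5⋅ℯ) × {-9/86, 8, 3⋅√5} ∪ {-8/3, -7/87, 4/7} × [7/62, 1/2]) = ({-8/3, -7/87, 4/7} × [7/62, 1/2]) ∪ ([7/62, 5⋅ℯ] × {-9/86, 8, 3⋅√5})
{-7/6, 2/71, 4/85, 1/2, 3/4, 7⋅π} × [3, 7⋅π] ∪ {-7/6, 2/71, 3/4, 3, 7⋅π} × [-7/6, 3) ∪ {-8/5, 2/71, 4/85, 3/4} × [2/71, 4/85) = ({-8/5, 2/71, 4/85, 3/4} × [2/71, 4/85)) ∪ ({-7/6, 2/71, 3/4, 3, 7⋅π} × [-7/6, 3)) ∪ ({-7/6, 2/71, 4/85, 1/2, 3/4, 7⋅π} × [3, 7⋅π])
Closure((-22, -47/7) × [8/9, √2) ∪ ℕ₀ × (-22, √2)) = ({-22, -47/7} × [8/9, √2]) ∪ ([-22, -47/7] × {8/9, √2}) ∪ ((-22, -47/7) × [8/9, √2)) ∪ ((ℕ₀ ∪ (ℕ₀ \ (-22, -47/7))) × [-22, √2])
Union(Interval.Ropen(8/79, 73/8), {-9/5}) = Union({-9/5}, Interval.Ropen(8/79, 73/8))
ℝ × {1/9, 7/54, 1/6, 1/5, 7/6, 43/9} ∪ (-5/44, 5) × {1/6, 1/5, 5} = (ℝ × {1/9, 7/54, 1/6, 1/5, 7/6, 43/9}) ∪ ((-5/44, 5) × {1/6, 1/5, 5})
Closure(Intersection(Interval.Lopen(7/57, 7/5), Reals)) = Interval(7/57, 7/5)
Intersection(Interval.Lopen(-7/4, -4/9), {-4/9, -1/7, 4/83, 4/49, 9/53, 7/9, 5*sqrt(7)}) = {-4/9}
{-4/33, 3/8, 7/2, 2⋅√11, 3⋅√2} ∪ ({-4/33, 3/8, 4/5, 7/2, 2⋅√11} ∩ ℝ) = {-4/33, 3/8, 4/5, 7/2, 2⋅√11, 3⋅√2}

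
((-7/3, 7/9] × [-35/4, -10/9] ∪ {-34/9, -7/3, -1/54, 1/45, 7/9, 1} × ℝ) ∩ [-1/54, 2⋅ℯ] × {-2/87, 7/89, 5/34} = {-1/54, 1/45, 7/9, 1} × {-2/87, 7/89, 5/34}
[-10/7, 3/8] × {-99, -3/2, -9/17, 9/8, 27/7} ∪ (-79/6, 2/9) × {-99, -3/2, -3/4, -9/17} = ((-79/6, 2/9) × {-99, -3/2, -3/4, -9/17}) ∪ ([-10/7, 3/8] × {-99, -3/2, -9/17, 9/8, 27/7})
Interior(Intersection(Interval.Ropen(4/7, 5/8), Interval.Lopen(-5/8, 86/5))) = Interval.open(4/7, 5/8)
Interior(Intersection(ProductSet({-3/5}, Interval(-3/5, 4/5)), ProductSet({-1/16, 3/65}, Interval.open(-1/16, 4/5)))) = EmptySet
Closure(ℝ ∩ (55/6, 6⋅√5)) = [55/6, 6⋅√5]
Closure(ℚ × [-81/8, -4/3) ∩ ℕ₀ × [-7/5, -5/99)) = ℕ₀ × [-7/5, -4/3]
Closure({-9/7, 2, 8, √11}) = {-9/7, 2, 8, √11}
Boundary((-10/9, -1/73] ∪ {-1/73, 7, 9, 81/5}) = {-10/9, -1/73, 7, 9, 81/5}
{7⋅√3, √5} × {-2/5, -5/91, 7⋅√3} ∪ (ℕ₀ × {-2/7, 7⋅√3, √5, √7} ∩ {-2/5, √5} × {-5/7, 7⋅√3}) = {7⋅√3, √5} × {-2/5, -5/91, 7⋅√3}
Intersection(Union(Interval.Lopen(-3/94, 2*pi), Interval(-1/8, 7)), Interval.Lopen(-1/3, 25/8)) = Interval(-1/8, 25/8)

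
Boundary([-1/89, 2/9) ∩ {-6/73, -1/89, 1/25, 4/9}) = {-1/89, 1/25}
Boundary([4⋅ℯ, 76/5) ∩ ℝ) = {76/5, 4⋅ℯ}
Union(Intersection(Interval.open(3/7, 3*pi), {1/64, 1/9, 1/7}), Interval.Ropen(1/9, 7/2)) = Interval.Ropen(1/9, 7/2)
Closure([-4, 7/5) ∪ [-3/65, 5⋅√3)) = [-4, 5⋅√3]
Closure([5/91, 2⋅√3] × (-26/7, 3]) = [5/91, 2⋅√3] × [-26/7, 3]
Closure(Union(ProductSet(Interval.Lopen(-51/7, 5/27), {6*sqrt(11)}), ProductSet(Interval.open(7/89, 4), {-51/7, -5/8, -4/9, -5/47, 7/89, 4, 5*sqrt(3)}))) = Union(ProductSet(Interval(-51/7, 5/27), {6*sqrt(11)}), ProductSet(Interval(7/89, 4), {-51/7, -5/8, -4/9, -5/47, 7/89, 4, 5*sqrt(3)}))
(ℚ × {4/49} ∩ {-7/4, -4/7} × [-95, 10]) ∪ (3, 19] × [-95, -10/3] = ({-7/4, -4/7} × {4/49}) ∪ ((3, 19] × [-95, -10/3])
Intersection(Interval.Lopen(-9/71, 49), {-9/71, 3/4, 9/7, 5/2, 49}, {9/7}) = {9/7}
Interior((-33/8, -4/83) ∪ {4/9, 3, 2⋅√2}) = (-33/8, -4/83)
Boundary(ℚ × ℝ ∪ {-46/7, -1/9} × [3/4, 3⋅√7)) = ℝ × ℝ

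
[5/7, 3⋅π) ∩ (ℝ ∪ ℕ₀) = [5/7, 3⋅π)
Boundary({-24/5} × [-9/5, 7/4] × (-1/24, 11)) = {-24/5} × [-9/5, 7/4] × [-1/24, 11]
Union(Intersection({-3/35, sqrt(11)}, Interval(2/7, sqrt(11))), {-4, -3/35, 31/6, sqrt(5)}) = {-4, -3/35, 31/6, sqrt(11), sqrt(5)}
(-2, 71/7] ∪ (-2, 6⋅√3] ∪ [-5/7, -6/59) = (-2, 6⋅√3]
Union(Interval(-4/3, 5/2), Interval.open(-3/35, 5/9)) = Interval(-4/3, 5/2)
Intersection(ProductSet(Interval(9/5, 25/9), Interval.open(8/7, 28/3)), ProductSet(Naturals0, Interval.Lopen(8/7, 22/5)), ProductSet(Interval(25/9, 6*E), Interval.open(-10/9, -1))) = EmptySet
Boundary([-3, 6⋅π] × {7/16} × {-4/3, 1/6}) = [-3, 6⋅π] × {7/16} × {-4/3, 1/6}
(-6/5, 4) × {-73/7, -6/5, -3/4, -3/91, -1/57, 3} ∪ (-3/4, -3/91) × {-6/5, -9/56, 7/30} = ((-3/4, -3/91) × {-6/5, -9/56, 7/30}) ∪ ((-6/5, 4) × {-73/7, -6/5, -3/4, -3/91, -1/57, 3})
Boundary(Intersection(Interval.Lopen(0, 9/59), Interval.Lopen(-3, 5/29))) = {0, 9/59}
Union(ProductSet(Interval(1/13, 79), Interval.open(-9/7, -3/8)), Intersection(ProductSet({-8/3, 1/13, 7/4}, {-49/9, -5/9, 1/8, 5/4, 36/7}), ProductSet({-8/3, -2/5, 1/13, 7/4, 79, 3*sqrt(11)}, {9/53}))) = ProductSet(Interval(1/13, 79), Interval.open(-9/7, -3/8))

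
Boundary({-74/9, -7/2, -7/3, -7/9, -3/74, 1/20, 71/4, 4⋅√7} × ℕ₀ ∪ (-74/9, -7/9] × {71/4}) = ([-74/9, -7/9] × {71/4}) ∪ ({-74/9, -7/2, -7/3, -7/9, -3/74, 1/20, 71/4, 4⋅√7} × ℕ₀)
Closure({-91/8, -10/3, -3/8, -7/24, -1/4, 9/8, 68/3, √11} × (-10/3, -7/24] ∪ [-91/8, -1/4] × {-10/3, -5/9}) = ([-91/8, -1/4] × {-10/3, -5/9}) ∪ ({-91/8, -10/3, -3/8, -7/24, -1/4, 9/8, 68/3, √11} × [-10/3, -7/24])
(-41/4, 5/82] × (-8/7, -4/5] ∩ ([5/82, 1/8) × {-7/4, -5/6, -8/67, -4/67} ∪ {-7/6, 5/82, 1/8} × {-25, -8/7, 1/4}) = {5/82} × {-5/6}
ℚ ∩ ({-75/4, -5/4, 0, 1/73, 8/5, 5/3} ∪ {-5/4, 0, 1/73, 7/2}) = {-75/4, -5/4, 0, 1/73, 8/5, 5/3, 7/2}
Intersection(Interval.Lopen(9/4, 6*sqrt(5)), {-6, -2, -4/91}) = EmptySet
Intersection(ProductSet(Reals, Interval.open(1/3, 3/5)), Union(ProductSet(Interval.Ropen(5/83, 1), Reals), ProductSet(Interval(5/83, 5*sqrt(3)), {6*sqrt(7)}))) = ProductSet(Interval.Ropen(5/83, 1), Interval.open(1/3, 3/5))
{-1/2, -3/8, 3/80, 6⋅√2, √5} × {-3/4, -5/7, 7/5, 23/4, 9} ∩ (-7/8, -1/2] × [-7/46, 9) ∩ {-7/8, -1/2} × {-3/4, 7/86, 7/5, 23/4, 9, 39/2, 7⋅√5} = {-1/2} × {7/5, 23/4}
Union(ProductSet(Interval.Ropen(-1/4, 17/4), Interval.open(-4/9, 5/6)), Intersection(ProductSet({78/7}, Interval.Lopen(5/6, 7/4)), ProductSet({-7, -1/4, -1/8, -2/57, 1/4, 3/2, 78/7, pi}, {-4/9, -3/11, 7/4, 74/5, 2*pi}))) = Union(ProductSet({78/7}, {7/4}), ProductSet(Interval.Ropen(-1/4, 17/4), Interval.open(-4/9, 5/6)))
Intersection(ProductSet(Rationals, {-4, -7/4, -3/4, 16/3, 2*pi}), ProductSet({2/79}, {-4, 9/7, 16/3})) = ProductSet({2/79}, {-4, 16/3})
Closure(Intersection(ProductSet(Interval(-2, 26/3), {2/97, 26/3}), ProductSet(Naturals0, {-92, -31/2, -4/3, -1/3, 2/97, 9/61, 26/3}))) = ProductSet(Range(0, 9, 1), {2/97, 26/3})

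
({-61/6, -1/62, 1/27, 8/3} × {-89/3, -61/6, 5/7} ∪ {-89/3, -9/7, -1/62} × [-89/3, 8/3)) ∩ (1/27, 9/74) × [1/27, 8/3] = ∅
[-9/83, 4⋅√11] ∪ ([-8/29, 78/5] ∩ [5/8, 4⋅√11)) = [-9/83, 4⋅√11]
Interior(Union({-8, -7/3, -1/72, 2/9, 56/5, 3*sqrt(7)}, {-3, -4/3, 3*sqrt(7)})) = EmptySet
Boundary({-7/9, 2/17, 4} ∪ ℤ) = ℤ ∪ {-7/9, 2/17}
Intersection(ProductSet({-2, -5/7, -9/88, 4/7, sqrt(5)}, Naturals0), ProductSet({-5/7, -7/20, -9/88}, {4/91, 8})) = ProductSet({-5/7, -9/88}, {8})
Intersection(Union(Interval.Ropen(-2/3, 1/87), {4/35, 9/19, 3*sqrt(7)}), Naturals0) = Range(0, 1, 1)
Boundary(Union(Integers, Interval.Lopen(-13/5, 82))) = Union(Complement(Integers, Interval.open(-13/5, 82)), {-13/5})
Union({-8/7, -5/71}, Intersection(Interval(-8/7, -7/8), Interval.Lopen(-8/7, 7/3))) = Union({-5/71}, Interval(-8/7, -7/8))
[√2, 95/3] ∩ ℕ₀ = {2, 3, …, 31}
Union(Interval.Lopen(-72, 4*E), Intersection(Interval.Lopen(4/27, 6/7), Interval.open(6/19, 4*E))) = Interval.Lopen(-72, 4*E)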